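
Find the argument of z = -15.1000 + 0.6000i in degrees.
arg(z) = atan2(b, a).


Re = -15.1, Im = 0.6
arg = atan2(0.6, -15.1) = 177.7245 degrees

arg(z) = 177.7245 degrees


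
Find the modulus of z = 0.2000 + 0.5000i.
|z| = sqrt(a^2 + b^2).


|z| = sqrt(0.2^2 + 0.5^2) = sqrt(0.04 + 0.25) = sqrt(0.29) = 0.5385

|z| = 0.5385


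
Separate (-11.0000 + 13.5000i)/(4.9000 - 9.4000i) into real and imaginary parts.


Multiply by conjugate: (-11.0000 + 13.5000i)(4.9000 + 9.4000i) / (4.9^2 + (-9.4)^2)
Numerator real = -11*4.9 + 13.5*(-9.4) = -180.8
Numerator imag = 13.5*4.9 - (-11)*(-9.4) = -37.25
Denominator = 112.37
Re(z) = -180.8/112.37 = -1.6090
Im(z) = -37.25/112.37 = -0.3315

Re(z) = -1.6090, Im(z) = -0.3315


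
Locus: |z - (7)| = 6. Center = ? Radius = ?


|z - z0| = r is a circle with center z0 and radius r.
Center = (7, 0), radius = 6

Circle with center (7, 0) and radius 6


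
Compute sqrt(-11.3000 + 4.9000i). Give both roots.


|z| = sqrt(127.69+24.01) = 12.3167
sqrt((|z|+a)/2) = sqrt((12.3167+(-11.3))/2) = sqrt(0.5083) = 0.7130
sqrt((|z|-a)/2) = sqrt((12.3167-(-11.3))/2) = sqrt(11.8083) = 3.4363

±(0.7130 + 3.4363i) i.e. 0.7130 + 3.4363i and -0.7130 - 3.4363i


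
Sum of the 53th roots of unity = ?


The sum of all 53th roots of unity is 0.
Geometric series: (1 - w^53)/(1 - w) = (1-1)/(1-w) = 0 since w^53 = 1, w ≠ 1.
Alternatively: coefficient of z^52 in z^53 - 1 is 0.

0


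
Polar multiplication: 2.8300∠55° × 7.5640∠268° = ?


r = 2.8300 * 7.5640 = 21.4061
theta = 55° + 268° = 323° = 323° (mod 360)

21.4061 cis(323°)


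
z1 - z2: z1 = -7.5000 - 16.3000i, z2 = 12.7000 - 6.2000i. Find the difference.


Real: -7.5 - 12.7 = -20.2
Imag: -16.3 + 6.2 = -10.1

-20.2000 - 10.1000i


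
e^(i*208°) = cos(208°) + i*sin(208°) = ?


cos(208°) = -0.8829
sin(208°) = -0.4695

e^(i*208°) = -0.8829 - 0.4695i


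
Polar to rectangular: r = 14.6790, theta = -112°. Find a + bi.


a = 14.6790*cos(-112°) = 14.6790*(-0.37461) = -5.4989
b = 14.6790*sin(-112°) = 14.6790*(-0.92718) = -13.6101

-5.4989 - 13.6101i


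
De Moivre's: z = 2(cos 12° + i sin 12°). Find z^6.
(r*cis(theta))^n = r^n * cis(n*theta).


r^6 = 2^6 = 64
n*theta = 6*12° = 72° = 72° (mod 360)
a = 64*cos(72°) = 19.7771
b = 64*sin(72°) = 60.8676

64 cis(72°) = 19.7771 + 60.8676i


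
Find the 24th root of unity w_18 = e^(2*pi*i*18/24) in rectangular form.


Angle = 360*18/24 = 270°
a = cos(270°) = 0
b = sin(270°) = -1.0000

0 - 1.0000i


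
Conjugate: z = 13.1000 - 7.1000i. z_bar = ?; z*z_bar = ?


z_bar = 13.1000 + 7.1000i
z*z_bar = 13.1^2 + (-7.1)^2 = 171.61 + 50.41 = 222.02

z_bar = 13.1000 + 7.1000i, z*z_bar = 222.02


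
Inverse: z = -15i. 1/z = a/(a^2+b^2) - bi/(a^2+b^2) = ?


|z|^2 = 0+225 = 225
1/z = (0 + 15i)/225

1/z = 0 + 0.0667i


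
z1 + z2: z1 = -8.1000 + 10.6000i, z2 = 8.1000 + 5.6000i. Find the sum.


Real: -8.1 + 8.1 = 0
Imag: 10.6 + 5.6 = 16.2

16.2000i


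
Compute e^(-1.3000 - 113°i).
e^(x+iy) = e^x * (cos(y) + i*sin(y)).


e^-1.3000 = 0.27253
cos(-113°) = -0.3907
sin(-113°) = -0.9205
Real = 0.27253*(-0.3907) = -0.1065
Imag = 0.27253*(-0.9205) = -0.2509

-0.1065 - 0.2509i


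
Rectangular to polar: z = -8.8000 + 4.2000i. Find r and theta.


r = sqrt(77.44+17.64) = sqrt(95.08) = 9.7509
theta = atan2(4.2, -8.8) = 154.4861 degrees

r = 9.7509, theta = 154.4861 degrees


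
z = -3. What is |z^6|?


|z| = sqrt(9+0) = sqrt(9) = 3
|z^6| = |z|^6 = 3^6 = 729

|z^6| = 729


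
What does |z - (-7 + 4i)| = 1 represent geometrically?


|z - z0| = r is a circle with center z0 and radius r.
Center = (-7, 4), radius = 1

Circle with center (-7, 4) and radius 1


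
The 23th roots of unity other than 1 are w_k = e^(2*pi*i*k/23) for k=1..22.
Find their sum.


With w = e^(2*pi*i/23), all 23 of the 23th roots of unity w^0 = 1, w, ..., w^(22) sum to 0: 1 + w + ... + w^(22) = (1 - w^23)/(1 - w) = 0 since w^23 = 1, w ≠ 1.
Removing the root 1: w + w^2 + ... + w^(22) = 0 - 1 = -1

Sum = -1


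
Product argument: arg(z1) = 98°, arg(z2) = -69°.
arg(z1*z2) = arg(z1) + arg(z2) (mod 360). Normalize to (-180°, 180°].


arg(z1*z2) = 98° - 69° = 29°
Normalized to (-180°, 180°]: 29°

29°


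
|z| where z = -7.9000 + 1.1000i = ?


|z| = sqrt((-7.9)^2 + 1.1^2) = sqrt(62.41 + 1.21) = sqrt(63.62) = 7.9762

|z| = 7.9762


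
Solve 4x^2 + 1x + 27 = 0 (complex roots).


disc = 1^2 - 4*4*27 = 1 - 432 = -431
sqrt(|disc|) = sqrt(431) = 20.7605
Real part = -1/(2*4) = -0.1250
Imag part = 20.7605/(2*4) = 2.5951

-0.1250 ± 2.5951i


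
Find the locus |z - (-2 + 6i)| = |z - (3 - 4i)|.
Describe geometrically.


Equal distances means the locus is the perpendicular bisector of z1 and z2.
Midpoint = ((-2+3)/2, (6+(-4))/2) = (0.5000, 1.0000)

Perpendicular bisector through (0.5000, 1.0000)


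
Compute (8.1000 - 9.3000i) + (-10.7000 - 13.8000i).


Real: 8.1 - 10.7 = -2.6
Imag: -9.3 - 13.8 = -23.1

-2.6000 - 23.1000i


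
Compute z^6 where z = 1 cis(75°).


r^6 = 1^6 = 1
n*theta = 6*75° = 450° = 90° (mod 360)
a = 1*cos(90°) = 0
b = 1*sin(90°) = 1.0000

1 cis(90°) = 0 + 1.0000i


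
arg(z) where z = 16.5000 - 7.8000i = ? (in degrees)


Re = 16.5, Im = -7.8
arg = atan2(-7.8, 16.5) = -25.3014 degrees

arg(z) = -25.3014 degrees


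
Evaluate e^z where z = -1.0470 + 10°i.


e^-1.0470 = 0.3510
cos(10°) = 0.9848
sin(10°) = 0.1736
Real = 0.3510*0.9848 = 0.3457
Imag = 0.3510*0.1736 = 0.0609

0.3457 + 0.0609i


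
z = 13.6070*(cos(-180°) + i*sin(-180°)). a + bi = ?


a = 13.6070*cos(-180°) = 13.6070*(-1) = -13.6070
b = 13.6070*sin(-180°) = 13.6070*0 = 0

-13.6070 + 0i


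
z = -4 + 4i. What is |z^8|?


|z| = sqrt(16+16) = sqrt(32) = 5.6569
|z^8| = |z|^8 = (sqrt(32))^8 = 32^4 = 1048576

|z^8| = 1048576


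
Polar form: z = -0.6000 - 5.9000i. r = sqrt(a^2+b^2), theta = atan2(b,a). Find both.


r = sqrt(0.36+34.81) = sqrt(35.17) = 5.9304
theta = atan2(-5.9, -0.6) = -95.8067 degrees

r = 5.9304, theta = -95.8067 degrees


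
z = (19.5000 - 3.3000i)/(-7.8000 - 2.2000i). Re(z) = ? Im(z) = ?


Multiply by conjugate: (19.5000 - 3.3000i)(-7.8000 + 2.2000i) / ((-7.8)^2 + (-2.2)^2)
Numerator real = 19.5*(-7.8) - (3.3)*(-2.2) = -144.84
Numerator imag = -3.3*(-7.8) - 19.5*(-2.2) = 68.64
Denominator = 65.68
Re(z) = -144.84/65.68 = -2.2052
Im(z) = 68.64/65.68 = 1.0451

Re(z) = -2.2052, Im(z) = 1.0451


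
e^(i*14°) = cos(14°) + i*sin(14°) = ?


cos(14°) = 0.9703
sin(14°) = 0.2419

e^(i*14°) = 0.9703 + 0.2419i


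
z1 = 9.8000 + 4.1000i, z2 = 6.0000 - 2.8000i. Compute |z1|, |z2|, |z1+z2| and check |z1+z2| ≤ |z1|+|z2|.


|z1| = sqrt(9.8^2 + 4.1^2) = sqrt(112.85) = 10.6231
|z2| = sqrt(6^2 + (-2.8)^2) = sqrt(43.84) = 6.6212
z1+z2 = 15.8000 + 1.3000i
|z1+z2| = sqrt(251.33) = 15.8534
|z1|+|z2| = 10.6231 + 6.6212 = 17.2443

|z1+z2| = 15.8534 ≤ |z1|+|z2| = 17.2443 (verified)


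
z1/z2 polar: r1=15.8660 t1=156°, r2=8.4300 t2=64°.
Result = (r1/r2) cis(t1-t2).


r = 15.8660 / 8.4300 = 1.8821
theta = 156° - 64° = 92° = 92° (mod 360)

1.8821 cis(92°)


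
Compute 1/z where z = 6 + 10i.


|z|^2 = 36+100 = 136
1/z = (6 - 10i)/136

1/z = 0.0441 - 0.0735i


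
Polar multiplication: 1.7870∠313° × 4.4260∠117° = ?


r = 1.7870 * 4.4260 = 7.9093
theta = 313° + 117° = 430° = 70° (mod 360)

7.9093 cis(70°)


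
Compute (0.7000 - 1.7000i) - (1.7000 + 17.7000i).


Real: 0.7 - 1.7 = -1
Imag: -1.7 - 17.7 = -19.4

-1.0000 - 19.4000i


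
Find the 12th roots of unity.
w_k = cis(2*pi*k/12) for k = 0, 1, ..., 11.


The 12th roots of unity are cis(360k/12°) for k=0..11
Angle step = 360/12 = 30°
Primitive root: cis(30°)
Primitive root = 0.8660 + 0.5000i

12 roots at angles: 0°, 30°, 60°, 90°, 120°, 150°, 180°, 210°, 240°, 270°, 300°, 330°


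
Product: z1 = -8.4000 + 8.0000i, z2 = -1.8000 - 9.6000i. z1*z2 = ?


Real = -8.4*(-1.8) - 8*(-9.6) = 15.12 - (-76.8) = 91.92
Imag = -8.4*(-9.6) - (1.8)*8 = 80.64 - (14.4) = 66.24

91.9200 + 66.2400i


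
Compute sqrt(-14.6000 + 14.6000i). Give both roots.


|z| = sqrt(213.16+213.16) = 20.6475
sqrt((|z|+a)/2) = sqrt((20.6475+(-14.6))/2) = sqrt(3.0238) = 1.7389
sqrt((|z|-a)/2) = sqrt((20.6475-(-14.6))/2) = sqrt(17.6238) = 4.1981

±(1.7389 + 4.1981i) i.e. 1.7389 + 4.1981i and -1.7389 - 4.1981i


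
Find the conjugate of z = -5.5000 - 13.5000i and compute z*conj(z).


z_bar = -5.5000 + 13.5000i
z*z_bar = (-5.5)^2 + (-13.5)^2 = 30.25 + 182.25 = 212.5

z_bar = -5.5000 + 13.5000i, z*z_bar = 212.5


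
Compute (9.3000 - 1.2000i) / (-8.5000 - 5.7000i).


Conjugate of z2 = -8.5000 + 5.7000i
Numerator: (9.3000 - 1.2000i)(-8.5000 + 5.7000i) = -72.2100 + 63.2100i
Denominator: (-8.5)^2 + (-5.7)^2 = 104.74
Result = (-72.2100 + 63.2100i)/104.74

-0.6894 + 0.6035i


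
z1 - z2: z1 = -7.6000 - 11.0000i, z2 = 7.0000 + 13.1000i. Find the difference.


Real: -7.6 - 7 = -14.6
Imag: -11 - 13.1 = -24.1

-14.6000 - 24.1000i


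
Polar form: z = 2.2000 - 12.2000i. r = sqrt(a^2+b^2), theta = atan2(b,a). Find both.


r = sqrt(4.84+148.84) = sqrt(153.68) = 12.3968
theta = atan2(-12.2, 2.2) = -79.7778 degrees

r = 12.3968, theta = -79.7778 degrees


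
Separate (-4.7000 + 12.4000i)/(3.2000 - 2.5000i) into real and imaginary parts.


Multiply by conjugate: (-4.7000 + 12.4000i)(3.2000 + 2.5000i) / (3.2^2 + (-2.5)^2)
Numerator real = -4.7*3.2 + 12.4*(-2.5) = -46.04
Numerator imag = 12.4*3.2 - (-4.7)*(-2.5) = 27.93
Denominator = 16.49
Re(z) = -46.04/16.49 = -2.7920
Im(z) = 27.93/16.49 = 1.6938

Re(z) = -2.7920, Im(z) = 1.6938


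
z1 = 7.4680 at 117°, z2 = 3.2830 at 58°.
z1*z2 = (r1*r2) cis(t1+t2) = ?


r = 7.4680 * 3.2830 = 24.5174
theta = 117° + 58° = 175° = 175° (mod 360)

24.5174 cis(175°)


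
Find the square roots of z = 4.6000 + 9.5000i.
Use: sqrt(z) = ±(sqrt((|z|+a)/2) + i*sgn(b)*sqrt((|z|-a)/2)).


|z| = sqrt(21.16+90.25) = 10.5551
sqrt((|z|+a)/2) = sqrt((10.5551+4.6)/2) = sqrt(7.5775) = 2.7527
sqrt((|z|-a)/2) = sqrt((10.5551-4.6)/2) = sqrt(2.9775) = 1.7256

±(2.7527 + 1.7256i) i.e. 2.7527 + 1.7256i and -2.7527 - 1.7256i


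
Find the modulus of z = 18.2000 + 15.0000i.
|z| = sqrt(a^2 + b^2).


|z| = sqrt(18.2^2 + 15^2) = sqrt(331.24 + 225) = sqrt(556.24) = 23.5847

|z| = 23.5847


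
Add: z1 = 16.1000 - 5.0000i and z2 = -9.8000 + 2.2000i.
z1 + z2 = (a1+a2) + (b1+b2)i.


Real: 16.1 - 9.8 = 6.3
Imag: -5 + 2.2 = -2.8

6.3000 - 2.8000i


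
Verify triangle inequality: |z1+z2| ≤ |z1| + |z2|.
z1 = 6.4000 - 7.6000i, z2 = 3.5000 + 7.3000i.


|z1| = sqrt(6.4^2 + (-7.6)^2) = sqrt(98.72) = 9.9358
|z2| = sqrt(3.5^2 + 7.3^2) = sqrt(65.54) = 8.0957
z1+z2 = 9.9000 - 0.3000i
|z1+z2| = sqrt(98.1) = 9.9045
|z1|+|z2| = 9.9358 + 8.0957 = 18.0315

|z1+z2| = 9.9045 ≤ |z1|+|z2| = 18.0315 (verified)


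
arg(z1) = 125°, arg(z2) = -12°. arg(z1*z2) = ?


arg(z1*z2) = 125° - 12° = 113°
Normalized to (-180°, 180°]: 113°

113°


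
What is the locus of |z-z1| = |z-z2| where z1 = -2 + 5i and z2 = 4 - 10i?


Equal distances means the locus is the perpendicular bisector of z1 and z2.
Midpoint = ((-2+4)/2, (5+(-10))/2) = (1.0000, -2.5000)

Perpendicular bisector through (1.0000, -2.5000)


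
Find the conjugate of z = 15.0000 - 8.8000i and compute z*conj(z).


z_bar = 15.0000 + 8.8000i
z*z_bar = 15^2 + (-8.8)^2 = 225 + 77.44 = 302.44

z_bar = 15.0000 + 8.8000i, z*z_bar = 302.44


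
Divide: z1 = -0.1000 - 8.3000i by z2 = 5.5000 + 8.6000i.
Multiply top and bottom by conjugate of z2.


Conjugate of z2 = 5.5000 - 8.6000i
Numerator: (-0.1000 - 8.3000i)(5.5000 - 8.6000i) = -71.9300 - 44.7900i
Denominator: 5.5^2 + 8.6^2 = 104.21
Result = (-71.9300 - 44.7900i)/104.21

-0.6902 - 0.4298i


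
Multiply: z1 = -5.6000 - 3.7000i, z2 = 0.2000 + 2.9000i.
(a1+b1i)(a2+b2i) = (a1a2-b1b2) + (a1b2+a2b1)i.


Real = -5.6*0.2 - (-3.7)*2.9 = -1.12 - (-10.73) = 9.61
Imag = -5.6*2.9 + 0.2*(-3.7) = -16.24 - (0.74) = -16.98

9.6100 - 16.9800i


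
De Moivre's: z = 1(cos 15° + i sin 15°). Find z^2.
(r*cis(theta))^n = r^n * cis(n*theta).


r^2 = 1^2 = 1
n*theta = 2*15° = 30° = 30° (mod 360)
a = 1*cos(30°) = 0.8660
b = 1*sin(30°) = 0.5000

1 cis(30°) = 0.8660 + 0.5000i


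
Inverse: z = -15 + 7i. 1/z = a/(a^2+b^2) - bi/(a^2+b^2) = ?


|z|^2 = 225+49 = 274
1/z = (-15 - 7i)/274

1/z = -0.0547 - 0.0255i


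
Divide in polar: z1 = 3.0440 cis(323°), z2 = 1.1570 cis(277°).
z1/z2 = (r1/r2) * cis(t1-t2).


r = 3.0440 / 1.1570 = 2.6309
theta = 323° - 277° = 46° = 46° (mod 360)

2.6309 cis(46°)


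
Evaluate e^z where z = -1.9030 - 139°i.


e^-1.9030 = 0.1491
cos(-139°) = -0.7547
sin(-139°) = -0.6561
Real = 0.1491*(-0.7547) = -0.1125
Imag = 0.1491*(-0.6561) = -0.0978

-0.1125 - 0.0978i


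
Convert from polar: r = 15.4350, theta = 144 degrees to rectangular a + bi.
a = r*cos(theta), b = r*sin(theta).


a = 15.4350*cos(144°) = 15.4350*(-0.80902) = -12.4872
b = 15.4350*sin(144°) = 15.4350*0.58779 = 9.0725

-12.4872 + 9.0725i


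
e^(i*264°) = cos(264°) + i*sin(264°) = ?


cos(264°) = -0.1045
sin(264°) = -0.9945

e^(i*264°) = -0.1045 - 0.9945i


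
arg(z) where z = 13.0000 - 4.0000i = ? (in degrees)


Re = 13, Im = -4
arg = atan2(-4, 13) = -17.1027 degrees

arg(z) = -17.1027 degrees


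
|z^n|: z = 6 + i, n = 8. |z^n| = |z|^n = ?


|z| = sqrt(36+1) = sqrt(37) = 6.0828
|z^8| = |z|^8 = (sqrt(37))^8 = 37^4 = 1874161

|z^8| = 1874161


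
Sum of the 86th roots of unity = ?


The sum of all 86th roots of unity is 0.
Geometric series: (1 - w^86)/(1 - w) = (1-1)/(1-w) = 0 since w^86 = 1, w ≠ 1.
Alternatively: coefficient of z^85 in z^86 - 1 is 0.

0


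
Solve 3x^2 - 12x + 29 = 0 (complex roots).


disc = (-12)^2 - 4*3*29 = 144 - 348 = -204
sqrt(|disc|) = sqrt(204) = 14.2829
Real part = 12/(2*3) = 2.0000
Imag part = 14.2829/(2*3) = 2.3805

2.0000 ± 2.3805i


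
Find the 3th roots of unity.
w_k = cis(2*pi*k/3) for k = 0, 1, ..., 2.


The 3th roots of unity are cis(360k/3°) for k=0..2
Angle step = 360/3 = 120°
Primitive root: cis(120°)
Primitive root = -0.5000 + 0.8660i

3 roots at angles: 0°, 120°, 240°


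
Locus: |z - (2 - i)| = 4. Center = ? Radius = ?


|z - z0| = r is a circle with center z0 and radius r.
Center = (2, -1), radius = 4

Circle with center (2, -1) and radius 4


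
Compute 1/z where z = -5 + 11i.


|z|^2 = 25+121 = 146
1/z = (-5 - 11i)/146

1/z = -0.0342 - 0.0753i


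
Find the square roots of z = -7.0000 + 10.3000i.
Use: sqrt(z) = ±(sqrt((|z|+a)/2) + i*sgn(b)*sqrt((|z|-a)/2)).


|z| = sqrt(49+106.09) = 12.4535
sqrt((|z|+a)/2) = sqrt((12.4535+(-7))/2) = sqrt(2.7268) = 1.6513
sqrt((|z|-a)/2) = sqrt((12.4535-(-7))/2) = sqrt(9.7268) = 3.1188

±(1.6513 + 3.1188i) i.e. 1.6513 + 3.1188i and -1.6513 - 3.1188i


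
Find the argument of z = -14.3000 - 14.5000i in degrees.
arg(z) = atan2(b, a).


Re = -14.3, Im = -14.5
arg = atan2(-14.5, -14.3) = -134.6021 degrees

arg(z) = -134.6021 degrees


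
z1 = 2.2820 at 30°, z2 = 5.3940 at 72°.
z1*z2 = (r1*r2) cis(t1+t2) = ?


r = 2.2820 * 5.3940 = 12.3091
theta = 30° + 72° = 102° = 102° (mod 360)

12.3091 cis(102°)


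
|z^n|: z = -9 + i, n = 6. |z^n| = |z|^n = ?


|z| = sqrt(81+1) = sqrt(82) = 9.0554
|z^6| = |z|^6 = (sqrt(82))^6 = 82^3 = 551368

|z^6| = 551368


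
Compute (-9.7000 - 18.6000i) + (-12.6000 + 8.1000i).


Real: -9.7 - 12.6 = -22.3
Imag: -18.6 + 8.1 = -10.5

-22.3000 - 10.5000i


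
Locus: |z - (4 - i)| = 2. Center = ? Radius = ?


|z - z0| = r is a circle with center z0 and radius r.
Center = (4, -1), radius = 2

Circle with center (4, -1) and radius 2


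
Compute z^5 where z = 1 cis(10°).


r^5 = 1^5 = 1
n*theta = 5*10° = 50° = 50° (mod 360)
a = 1*cos(50°) = 0.6428
b = 1*sin(50°) = 0.7660

1 cis(50°) = 0.6428 + 0.7660i


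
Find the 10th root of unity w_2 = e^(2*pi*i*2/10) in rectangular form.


Angle = 360*2/10 = 72°
a = cos(72°) = 0.3090
b = sin(72°) = 0.9511

0.3090 + 0.9511i


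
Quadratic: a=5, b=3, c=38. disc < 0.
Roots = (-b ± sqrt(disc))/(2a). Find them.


disc = 3^2 - 4*5*38 = 9 - 760 = -751
sqrt(|disc|) = sqrt(751) = 27.4044
Real part = -3/(2*5) = -0.3000
Imag part = 27.4044/(2*5) = 2.7404

-0.3000 ± 2.7404i


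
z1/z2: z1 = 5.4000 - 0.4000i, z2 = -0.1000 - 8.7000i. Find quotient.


Conjugate of z2 = -0.1000 + 8.7000i
Numerator: (5.4000 - 0.4000i)(-0.1000 + 8.7000i) = 2.9400 + 47.0200i
Denominator: (-0.1)^2 + (-8.7)^2 = 75.7
Result = (2.9400 + 47.0200i)/75.7

0.0388 + 0.6211i


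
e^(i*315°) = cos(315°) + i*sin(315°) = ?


cos(315°) = 0.7071
sin(315°) = -0.7071

e^(i*315°) = 0.7071 - 0.7071i


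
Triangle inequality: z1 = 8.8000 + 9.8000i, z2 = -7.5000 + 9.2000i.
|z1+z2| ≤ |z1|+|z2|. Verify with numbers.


|z1| = sqrt(8.8^2 + 9.8^2) = sqrt(173.48) = 13.1712
|z2| = sqrt((-7.5)^2 + 9.2^2) = sqrt(140.89) = 11.8697
z1+z2 = 1.3000 + 19.0000i
|z1+z2| = sqrt(362.69) = 19.0444
|z1|+|z2| = 13.1712 + 11.8697 = 25.0409

|z1+z2| = 19.0444 ≤ |z1|+|z2| = 25.0409 (verified)


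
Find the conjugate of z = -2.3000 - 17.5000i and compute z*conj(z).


z_bar = -2.3000 + 17.5000i
z*z_bar = (-2.3)^2 + (-17.5)^2 = 5.29 + 306.25 = 311.54

z_bar = -2.3000 + 17.5000i, z*z_bar = 311.54


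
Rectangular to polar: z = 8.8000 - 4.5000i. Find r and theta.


r = sqrt(77.44+20.25) = sqrt(97.69) = 9.8838
theta = atan2(-4.5, 8.8) = -27.0836 degrees

r = 9.8838, theta = -27.0836 degrees


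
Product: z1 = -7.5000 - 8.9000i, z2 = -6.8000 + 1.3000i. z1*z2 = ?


Real = -7.5*(-6.8) - (-8.9)*1.3 = 51 - (-11.57) = 62.57
Imag = -7.5*1.3 - (6.8)*(-8.9) = -9.75 + 60.52 = 50.77

62.5700 + 50.7700i


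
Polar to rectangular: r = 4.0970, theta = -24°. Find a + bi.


a = 4.0970*cos(-24°) = 4.0970*0.91355 = 3.7428
b = 4.0970*sin(-24°) = 4.0970*(-0.40674) = -1.6664

3.7428 - 1.6664i


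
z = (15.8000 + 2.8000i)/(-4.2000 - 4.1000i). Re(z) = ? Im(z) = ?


Multiply by conjugate: (15.8000 + 2.8000i)(-4.2000 + 4.1000i) / ((-4.2)^2 + (-4.1)^2)
Numerator real = 15.8*(-4.2) + 2.8*(-4.1) = -77.84
Numerator imag = 2.8*(-4.2) - 15.8*(-4.1) = 53.02
Denominator = 34.45
Re(z) = -77.84/34.45 = -2.2595
Im(z) = 53.02/34.45 = 1.5390

Re(z) = -2.2595, Im(z) = 1.5390


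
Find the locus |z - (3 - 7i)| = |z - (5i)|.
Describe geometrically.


Equal distances means the locus is the perpendicular bisector of z1 and z2.
Midpoint = ((3+0)/2, (-7+5)/2) = (1.5000, -1.0000)

Perpendicular bisector through (1.5000, -1.0000)


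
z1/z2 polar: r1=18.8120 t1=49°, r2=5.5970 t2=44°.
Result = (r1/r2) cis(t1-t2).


r = 18.8120 / 5.5970 = 3.3611
theta = 49° - 44° = 5° = 5° (mod 360)

3.3611 cis(5°)


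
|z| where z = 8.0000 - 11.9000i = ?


|z| = sqrt(8^2 + (-11.9)^2) = sqrt(64 + 141.61) = sqrt(205.61) = 14.3391

|z| = 14.3391


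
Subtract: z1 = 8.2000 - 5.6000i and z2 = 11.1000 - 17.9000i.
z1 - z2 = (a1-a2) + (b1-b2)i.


Real: 8.2 - 11.1 = -2.9
Imag: -5.6 + 17.9 = 12.3

-2.9000 + 12.3000i


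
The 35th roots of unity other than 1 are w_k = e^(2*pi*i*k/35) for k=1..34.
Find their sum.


With w = e^(2*pi*i/35), all 35 of the 35th roots of unity w^0 = 1, w, ..., w^(34) sum to 0: 1 + w + ... + w^(34) = (1 - w^35)/(1 - w) = 0 since w^35 = 1, w ≠ 1.
Removing the root 1: w + w^2 + ... + w^(34) = 0 - 1 = -1

Sum = -1


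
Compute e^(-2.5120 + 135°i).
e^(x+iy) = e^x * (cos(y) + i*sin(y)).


e^-2.5120 = 0.08111
cos(135°) = -0.7071
sin(135°) = 0.7071
Real = 0.08111*(-0.7071) = -0.0574
Imag = 0.08111*0.7071 = 0.0574

-0.0574 + 0.0574i


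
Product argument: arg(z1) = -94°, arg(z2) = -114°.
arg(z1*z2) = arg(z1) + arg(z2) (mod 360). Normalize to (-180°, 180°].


arg(z1*z2) = -94° - 114° = -208°
Normalized to (-180°, 180°]: 152°

152°


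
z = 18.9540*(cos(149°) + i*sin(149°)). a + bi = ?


a = 18.9540*cos(149°) = 18.9540*(-0.857167) = -16.2467
b = 18.9540*sin(149°) = 18.9540*0.515038 = 9.7620

-16.2467 + 9.7620i


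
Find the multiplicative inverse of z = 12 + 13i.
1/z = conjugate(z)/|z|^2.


|z|^2 = 144+169 = 313
1/z = (12 - 13i)/313

1/z = 0.0383 - 0.0415i


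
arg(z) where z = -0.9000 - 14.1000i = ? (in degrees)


Re = -0.9, Im = -14.1
arg = atan2(-14.1, -0.9) = -93.6522 degrees

arg(z) = -93.6522 degrees


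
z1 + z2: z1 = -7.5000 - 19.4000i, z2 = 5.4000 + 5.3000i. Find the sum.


Real: -7.5 + 5.4 = -2.1
Imag: -19.4 + 5.3 = -14.1

-2.1000 - 14.1000i


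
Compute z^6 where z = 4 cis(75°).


r^6 = 4^6 = 4096
n*theta = 6*75° = 450° = 90° (mod 360)
a = 4096*cos(90°) = 0
b = 4096*sin(90°) = 4096.0000

4096 cis(90°) = 0 + 4096.0000i


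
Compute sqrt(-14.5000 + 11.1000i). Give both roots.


|z| = sqrt(210.25+123.21) = 18.2609
sqrt((|z|+a)/2) = sqrt((18.2609+(-14.5))/2) = sqrt(1.8804) = 1.3713
sqrt((|z|-a)/2) = sqrt((18.2609-(-14.5))/2) = sqrt(16.3804) = 4.0473

±(1.3713 + 4.0473i) i.e. 1.3713 + 4.0473i and -1.3713 - 4.0473i


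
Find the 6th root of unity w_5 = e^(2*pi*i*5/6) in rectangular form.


Angle = 360*5/6 = 300°
a = cos(300°) = 0.5000
b = sin(300°) = -0.8660

0.5000 - 0.8660i


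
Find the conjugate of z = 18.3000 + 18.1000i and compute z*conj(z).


z_bar = 18.3000 - 18.1000i
z*z_bar = 18.3^2 + 18.1^2 = 334.89 + 327.61 = 662.5

z_bar = 18.3000 - 18.1000i, z*z_bar = 662.5


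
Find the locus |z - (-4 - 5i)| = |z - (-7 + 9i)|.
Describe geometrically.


Equal distances means the locus is the perpendicular bisector of z1 and z2.
Midpoint = ((-4+(-7))/2, (-5+9)/2) = (-5.5000, 2.0000)

Perpendicular bisector through (-5.5000, 2.0000)


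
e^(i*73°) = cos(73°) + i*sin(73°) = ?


cos(73°) = 0.2924
sin(73°) = 0.9563

e^(i*73°) = 0.2924 + 0.9563i


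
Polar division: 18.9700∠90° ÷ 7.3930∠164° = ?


r = 18.9700 / 7.3930 = 2.5659
theta = 90° - 164° = -74° = 286° (mod 360)

2.5659 cis(286°)


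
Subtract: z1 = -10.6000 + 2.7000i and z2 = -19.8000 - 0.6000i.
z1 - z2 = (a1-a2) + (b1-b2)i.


Real: -10.6 + 19.8 = 9.2
Imag: 2.7 + 0.6 = 3.3

9.2000 + 3.3000i


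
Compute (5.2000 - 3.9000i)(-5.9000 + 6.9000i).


Real = 5.2*(-5.9) - (-3.9)*6.9 = -30.68 - (-26.91) = -3.77
Imag = 5.2*6.9 - (5.9)*(-3.9) = 35.88 + 23.01 = 58.89

-3.7700 + 58.8900i


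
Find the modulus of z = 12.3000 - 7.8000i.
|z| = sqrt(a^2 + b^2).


|z| = sqrt(12.3^2 + (-7.8)^2) = sqrt(151.29 + 60.84) = sqrt(212.13) = 14.5647

|z| = 14.5647


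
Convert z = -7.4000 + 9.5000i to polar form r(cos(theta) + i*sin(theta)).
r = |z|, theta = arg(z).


r = sqrt(54.76+90.25) = sqrt(145.01) = 12.0420
theta = atan2(9.5, -7.4) = 127.9167 degrees

r = 12.0420, theta = 127.9167 degrees


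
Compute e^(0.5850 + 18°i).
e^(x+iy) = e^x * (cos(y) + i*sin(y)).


e^0.5850 = 1.7950
cos(18°) = 0.951057
sin(18°) = 0.309
Real = 1.7950*0.951057 = 1.7071
Imag = 1.7950*0.309 = 0.5547

1.7071 + 0.5547i


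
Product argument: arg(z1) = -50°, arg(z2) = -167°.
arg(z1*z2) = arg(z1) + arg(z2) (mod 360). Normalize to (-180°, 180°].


arg(z1*z2) = -50° - 167° = -217°
Normalized to (-180°, 180°]: 143°

143°


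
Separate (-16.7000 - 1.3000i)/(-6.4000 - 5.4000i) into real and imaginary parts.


Multiply by conjugate: (-16.7000 - 1.3000i)(-6.4000 + 5.4000i) / ((-6.4)^2 + (-5.4)^2)
Numerator real = -16.7*(-6.4) - (1.3)*(-5.4) = 113.9
Numerator imag = -1.3*(-6.4) - (-16.7)*(-5.4) = -81.86
Denominator = 70.12
Re(z) = 113.9/70.12 = 1.6244
Im(z) = -81.86/70.12 = -1.1674

Re(z) = 1.6244, Im(z) = -1.1674


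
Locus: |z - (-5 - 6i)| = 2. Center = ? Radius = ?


|z - z0| = r is a circle with center z0 and radius r.
Center = (-5, -6), radius = 2

Circle with center (-5, -6) and radius 2


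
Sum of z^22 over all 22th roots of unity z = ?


The roots are w_k = w^k with w = e^(2*pi*i/22), and (w^k)^22 = (w^22)^k.
So S = 1 + u + u^2 + ... + u^(21) with u = w^22.
22 = 1*22 + 0, so 22 is a multiple of 22 and u = (w^22)^1 = 1.
Every one of the 22 terms equals 1: S = 22

S = 22


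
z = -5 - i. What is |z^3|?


|z| = sqrt(25+1) = sqrt(26) = 5.0990
|z^3| = |z|^3 = (sqrt(26))^3 = 26*sqrt(26)

|z^3| = 26*sqrt(26) ≈ 132.5745


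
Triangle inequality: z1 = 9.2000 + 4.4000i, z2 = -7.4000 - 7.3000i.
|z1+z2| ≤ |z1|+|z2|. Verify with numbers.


|z1| = sqrt(9.2^2 + 4.4^2) = sqrt(104) = 10.1980
|z2| = sqrt((-7.4)^2 + (-7.3)^2) = sqrt(108.05) = 10.3947
z1+z2 = 1.8000 - 2.9000i
|z1+z2| = sqrt(11.65) = 3.4132
|z1|+|z2| = 10.1980 + 10.3947 = 20.5927

|z1+z2| = 3.4132 ≤ |z1|+|z2| = 20.5927 (verified)


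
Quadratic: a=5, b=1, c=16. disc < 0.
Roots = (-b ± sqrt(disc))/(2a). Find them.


disc = 1^2 - 4*5*16 = 1 - 320 = -319
sqrt(|disc|) = sqrt(319) = 17.8606
Real part = -1/(2*5) = -0.1000
Imag part = 17.8606/(2*5) = 1.7861

-0.1000 ± 1.7861i


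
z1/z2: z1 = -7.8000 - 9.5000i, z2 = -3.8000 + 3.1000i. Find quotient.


Conjugate of z2 = -3.8000 - 3.1000i
Numerator: (-7.8000 - 9.5000i)(-3.8000 - 3.1000i) = 0.1900 + 60.2800i
Denominator: (-3.8)^2 + 3.1^2 = 24.05
Result = (0.1900 + 60.2800i)/24.05

0.0079 + 2.5064i


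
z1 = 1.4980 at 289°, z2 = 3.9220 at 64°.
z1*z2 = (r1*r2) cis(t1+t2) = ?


r = 1.4980 * 3.9220 = 5.8752
theta = 289° + 64° = 353° = 353° (mod 360)

5.8752 cis(353°)


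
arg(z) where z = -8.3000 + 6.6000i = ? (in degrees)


Re = -8.3, Im = 6.6
arg = atan2(6.6, -8.3) = 141.5090 degrees

arg(z) = 141.5090 degrees


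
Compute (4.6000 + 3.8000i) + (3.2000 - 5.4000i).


Real: 4.6 + 3.2 = 7.8
Imag: 3.8 - 5.4 = -1.6

7.8000 - 1.6000i


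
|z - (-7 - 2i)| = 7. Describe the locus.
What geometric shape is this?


|z - z0| = r is a circle with center z0 and radius r.
Center = (-7, -2), radius = 7

Circle with center (-7, -2) and radius 7


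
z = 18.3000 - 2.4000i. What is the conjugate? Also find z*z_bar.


z_bar = 18.3000 + 2.4000i
z*z_bar = 18.3^2 + (-2.4)^2 = 334.89 + 5.76 = 340.65

z_bar = 18.3000 + 2.4000i, z*z_bar = 340.65


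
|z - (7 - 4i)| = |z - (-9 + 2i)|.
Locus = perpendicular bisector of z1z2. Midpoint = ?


Equal distances means the locus is the perpendicular bisector of z1 and z2.
Midpoint = ((7+(-9))/2, (-4+2)/2) = (-1.0000, -1.0000)

Perpendicular bisector through (-1.0000, -1.0000)


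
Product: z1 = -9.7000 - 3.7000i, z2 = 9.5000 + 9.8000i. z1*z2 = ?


Real = -9.7*9.5 - (-3.7)*9.8 = -92.15 - (-36.26) = -55.89
Imag = -9.7*9.8 + 9.5*(-3.7) = -95.06 - (35.15) = -130.21

-55.8900 - 130.2100i


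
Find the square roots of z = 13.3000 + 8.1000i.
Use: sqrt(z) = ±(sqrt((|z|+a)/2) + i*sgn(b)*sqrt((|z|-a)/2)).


|z| = sqrt(176.89+65.61) = 15.5724
sqrt((|z|+a)/2) = sqrt((15.5724+13.3)/2) = sqrt(14.4362) = 3.7995
sqrt((|z|-a)/2) = sqrt((15.5724-13.3)/2) = sqrt(1.1362) = 1.0659

±(3.7995 + 1.0659i) i.e. 3.7995 + 1.0659i and -3.7995 - 1.0659i


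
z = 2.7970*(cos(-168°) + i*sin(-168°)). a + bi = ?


a = 2.7970*cos(-168°) = 2.7970*(-0.97815) = -2.7359
b = 2.7970*sin(-168°) = 2.7970*(-0.2079) = -0.5815

-2.7359 - 0.5815i


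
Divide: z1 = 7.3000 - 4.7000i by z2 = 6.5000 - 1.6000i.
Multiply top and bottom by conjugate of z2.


Conjugate of z2 = 6.5000 + 1.6000i
Numerator: (7.3000 - 4.7000i)(6.5000 + 1.6000i) = 54.9700 - 18.8700i
Denominator: 6.5^2 + (-1.6)^2 = 44.81
Result = (54.9700 - 18.8700i)/44.81

1.2267 - 0.4211i


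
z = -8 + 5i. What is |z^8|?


|z| = sqrt(64+25) = sqrt(89) = 9.4340
|z^8| = |z|^8 = (sqrt(89))^8 = 89^4 = 62742241

|z^8| = 62742241


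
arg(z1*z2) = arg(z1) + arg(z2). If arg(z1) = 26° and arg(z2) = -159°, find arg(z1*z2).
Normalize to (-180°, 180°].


arg(z1*z2) = 26° - 159° = -133°
Normalized to (-180°, 180°]: -133°

-133°


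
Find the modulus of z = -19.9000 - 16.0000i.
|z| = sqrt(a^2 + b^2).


|z| = sqrt((-19.9)^2 + (-16)^2) = sqrt(396.01 + 256) = sqrt(652.01) = 25.5345

|z| = 25.5345


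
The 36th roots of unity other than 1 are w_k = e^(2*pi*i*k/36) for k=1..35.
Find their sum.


With w = e^(2*pi*i/36), all 36 of the 36th roots of unity w^0 = 1, w, ..., w^(35) sum to 0: 1 + w + ... + w^(35) = (1 - w^36)/(1 - w) = 0 since w^36 = 1, w ≠ 1.
Removing the root 1: w + w^2 + ... + w^(35) = 0 - 1 = -1

Sum = -1


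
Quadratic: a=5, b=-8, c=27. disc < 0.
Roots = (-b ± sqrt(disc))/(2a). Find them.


disc = (-8)^2 - 4*5*27 = 64 - 540 = -476
sqrt(|disc|) = sqrt(476) = 21.8174
Real part = 8/(2*5) = 0.8000
Imag part = 21.8174/(2*5) = 2.1817

0.8000 ± 2.1817i


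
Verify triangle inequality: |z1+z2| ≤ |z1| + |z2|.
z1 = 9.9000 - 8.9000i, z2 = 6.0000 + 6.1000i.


|z1| = sqrt(9.9^2 + (-8.9)^2) = sqrt(177.22) = 13.3124
|z2| = sqrt(6^2 + 6.1^2) = sqrt(73.21) = 8.5563
z1+z2 = 15.9000 - 2.8000i
|z1+z2| = sqrt(260.65) = 16.1447
|z1|+|z2| = 13.3124 + 8.5563 = 21.8687

|z1+z2| = 16.1447 ≤ |z1|+|z2| = 21.8687 (verified)


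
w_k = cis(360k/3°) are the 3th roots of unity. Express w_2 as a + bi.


Angle = 360*2/3 = 240°
a = cos(240°) = -0.5000
b = sin(240°) = -0.8660

-0.5000 - 0.8660i


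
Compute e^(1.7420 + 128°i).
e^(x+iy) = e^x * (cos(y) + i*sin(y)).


e^1.7420 = 5.70875
cos(128°) = -0.615661
sin(128°) = 0.78801
Real = 5.70875*(-0.615661) = -3.5147
Imag = 5.70875*0.78801 = 4.4986

-3.5147 + 4.4986i


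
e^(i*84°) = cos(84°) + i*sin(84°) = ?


cos(84°) = 0.1045
sin(84°) = 0.9945

e^(i*84°) = 0.1045 + 0.9945i


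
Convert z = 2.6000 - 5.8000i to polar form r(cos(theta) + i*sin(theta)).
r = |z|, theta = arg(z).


r = sqrt(6.76+33.64) = sqrt(40.4) = 6.3561
theta = atan2(-5.8, 2.6) = -65.8545 degrees

r = 6.3561, theta = -65.8545 degrees


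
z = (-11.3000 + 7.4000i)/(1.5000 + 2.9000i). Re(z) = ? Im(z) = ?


Multiply by conjugate: (-11.3000 + 7.4000i)(1.5000 - 2.9000i) / (1.5^2 + 2.9^2)
Numerator real = -11.3*1.5 + 7.4*2.9 = 4.51
Numerator imag = 7.4*1.5 - (-11.3)*2.9 = 43.87
Denominator = 10.66
Re(z) = 4.51/10.66 = 0.4231
Im(z) = 43.87/10.66 = 4.1154

Re(z) = 0.4231, Im(z) = 4.1154


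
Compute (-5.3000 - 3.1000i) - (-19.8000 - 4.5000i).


Real: -5.3 + 19.8 = 14.5
Imag: -3.1 + 4.5 = 1.4

14.5000 + 1.4000i


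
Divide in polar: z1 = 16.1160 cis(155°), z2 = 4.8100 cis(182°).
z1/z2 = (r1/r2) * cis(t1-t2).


r = 16.1160 / 4.8100 = 3.3505
theta = 155° - 182° = -27° = 333° (mod 360)

3.3505 cis(333°)


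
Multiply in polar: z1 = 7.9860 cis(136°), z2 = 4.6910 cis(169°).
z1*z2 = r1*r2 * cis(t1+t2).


r = 7.9860 * 4.6910 = 37.4623
theta = 136° + 169° = 305° = 305° (mod 360)

37.4623 cis(305°)


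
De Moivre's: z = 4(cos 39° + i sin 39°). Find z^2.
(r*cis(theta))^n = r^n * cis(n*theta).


r^2 = 4^2 = 16
n*theta = 2*39° = 78° = 78° (mod 360)
a = 16*cos(78°) = 3.3266
b = 16*sin(78°) = 15.6504

16 cis(78°) = 3.3266 + 15.6504i


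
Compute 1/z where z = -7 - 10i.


|z|^2 = 49+100 = 149
1/z = (-7 + 10i)/149

1/z = -0.0470 + 0.0671i


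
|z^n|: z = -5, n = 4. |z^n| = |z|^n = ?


|z| = sqrt(25+0) = sqrt(25) = 5
|z^4| = |z|^4 = 5^4 = 625

|z^4| = 625


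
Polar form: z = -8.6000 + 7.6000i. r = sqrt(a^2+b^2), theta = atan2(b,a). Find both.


r = sqrt(73.96+57.76) = sqrt(131.72) = 11.4769
theta = atan2(7.6, -8.6) = 138.5323 degrees

r = 11.4769, theta = 138.5323 degrees


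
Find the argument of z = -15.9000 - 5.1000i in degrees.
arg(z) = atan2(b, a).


Re = -15.9, Im = -5.1
arg = atan2(-5.1, -15.9) = -162.2161 degrees

arg(z) = -162.2161 degrees


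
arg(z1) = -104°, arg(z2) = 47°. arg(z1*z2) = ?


arg(z1*z2) = -104° + 47° = -57°
Normalized to (-180°, 180°]: -57°

-57°


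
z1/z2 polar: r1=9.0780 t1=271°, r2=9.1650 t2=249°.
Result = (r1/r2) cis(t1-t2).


r = 9.0780 / 9.1650 = 0.9905
theta = 271° - 249° = 22° = 22° (mod 360)

0.9905 cis(22°)


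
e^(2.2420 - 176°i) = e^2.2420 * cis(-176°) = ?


e^2.2420 = 9.4121
cos(-176°) = -0.997564
sin(-176°) = -0.06976
Real = 9.4121*(-0.997564) = -9.3892
Imag = 9.4121*(-0.06976) = -0.6566

-9.3892 - 0.6566i


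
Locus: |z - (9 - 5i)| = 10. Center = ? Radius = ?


|z - z0| = r is a circle with center z0 and radius r.
Center = (9, -5), radius = 10

Circle with center (9, -5) and radius 10


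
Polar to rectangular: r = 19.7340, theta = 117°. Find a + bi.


a = 19.7340*cos(117°) = 19.7340*(-0.45399) = -8.9590
b = 19.7340*sin(117°) = 19.7340*0.891007 = 17.5831

-8.9590 + 17.5831i


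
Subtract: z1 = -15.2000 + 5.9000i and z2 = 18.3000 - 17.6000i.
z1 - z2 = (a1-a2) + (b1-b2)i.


Real: -15.2 - 18.3 = -33.5
Imag: 5.9 + 17.6 = 23.5

-33.5000 + 23.5000i


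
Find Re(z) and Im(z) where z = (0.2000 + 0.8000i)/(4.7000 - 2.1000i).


Multiply by conjugate: (0.2000 + 0.8000i)(4.7000 + 2.1000i) / (4.7^2 + (-2.1)^2)
Numerator real = 0.2*4.7 + 0.8*(-2.1) = -0.74
Numerator imag = 0.8*4.7 - 0.2*(-2.1) = 4.18
Denominator = 26.5
Re(z) = -0.74/26.5 = -0.0279
Im(z) = 4.18/26.5 = 0.1577

Re(z) = -0.0279, Im(z) = 0.1577


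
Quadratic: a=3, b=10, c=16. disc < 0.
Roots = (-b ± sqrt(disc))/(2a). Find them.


disc = 10^2 - 4*3*16 = 100 - 192 = -92
sqrt(|disc|) = sqrt(92) = 9.5917
Real part = -10/(2*3) = -1.6667
Imag part = 9.5917/(2*3) = 1.5986

-1.6667 ± 1.5986i


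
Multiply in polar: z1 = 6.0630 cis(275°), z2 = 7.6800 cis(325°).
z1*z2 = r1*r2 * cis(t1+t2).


r = 6.0630 * 7.6800 = 46.5638
theta = 275° + 325° = 600° = 240° (mod 360)

46.5638 cis(240°)


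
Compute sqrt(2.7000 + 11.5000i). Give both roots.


|z| = sqrt(7.29+132.25) = 11.8127
sqrt((|z|+a)/2) = sqrt((11.8127+2.7)/2) = sqrt(7.2564) = 2.6938
sqrt((|z|-a)/2) = sqrt((11.8127-2.7)/2) = sqrt(4.5564) = 2.1346

±(2.6938 + 2.1346i) i.e. 2.6938 + 2.1346i and -2.6938 - 2.1346i


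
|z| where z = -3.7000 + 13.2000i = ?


|z| = sqrt((-3.7)^2 + 13.2^2) = sqrt(13.69 + 174.24) = sqrt(187.93) = 13.7088

|z| = 13.7088


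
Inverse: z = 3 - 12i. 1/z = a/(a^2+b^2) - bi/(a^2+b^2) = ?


|z|^2 = 9+144 = 153
1/z = (3 + 12i)/153

1/z = 0.0196 + 0.0784i


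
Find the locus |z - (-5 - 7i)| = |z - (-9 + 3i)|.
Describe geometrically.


Equal distances means the locus is the perpendicular bisector of z1 and z2.
Midpoint = ((-5+(-9))/2, (-7+3)/2) = (-7.0000, -2.0000)

Perpendicular bisector through (-7.0000, -2.0000)


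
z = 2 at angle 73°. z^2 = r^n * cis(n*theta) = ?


r^2 = 2^2 = 4
n*theta = 2*73° = 146° = 146° (mod 360)
a = 4*cos(146°) = -3.3162
b = 4*sin(146°) = 2.2368

4 cis(146°) = -3.3162 + 2.2368i


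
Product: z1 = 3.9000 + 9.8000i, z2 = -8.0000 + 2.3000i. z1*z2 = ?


Real = 3.9*(-8) - 9.8*2.3 = -31.2 - 22.54 = -53.74
Imag = 3.9*2.3 - (8)*9.8 = 8.97 - (78.4) = -69.43

-53.7400 - 69.4300i


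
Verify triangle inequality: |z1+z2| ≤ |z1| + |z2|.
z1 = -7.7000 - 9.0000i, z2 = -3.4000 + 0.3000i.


|z1| = sqrt((-7.7)^2 + (-9)^2) = sqrt(140.29) = 11.8444
|z2| = sqrt((-3.4)^2 + 0.3^2) = sqrt(11.65) = 3.4132
z1+z2 = -11.1000 - 8.7000i
|z1+z2| = sqrt(198.9) = 14.1032
|z1|+|z2| = 11.8444 + 3.4132 = 15.2576

|z1+z2| = 14.1032 ≤ |z1|+|z2| = 15.2576 (verified)


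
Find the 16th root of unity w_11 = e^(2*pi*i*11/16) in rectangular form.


Angle = 360*11/16 = 247.5°
a = cos(247.5°) = -0.3827
b = sin(247.5°) = -0.9239

-0.3827 - 0.9239i


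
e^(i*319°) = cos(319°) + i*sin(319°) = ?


cos(319°) = 0.7547
sin(319°) = -0.6561

e^(i*319°) = 0.7547 - 0.6561i


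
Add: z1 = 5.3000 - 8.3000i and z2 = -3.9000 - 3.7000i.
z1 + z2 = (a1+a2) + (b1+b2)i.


Real: 5.3 - 3.9 = 1.4
Imag: -8.3 - 3.7 = -12

1.4000 - 12.0000i


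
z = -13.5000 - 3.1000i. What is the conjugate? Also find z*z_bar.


z_bar = -13.5000 + 3.1000i
z*z_bar = (-13.5)^2 + (-3.1)^2 = 182.25 + 9.61 = 191.86

z_bar = -13.5000 + 3.1000i, z*z_bar = 191.86


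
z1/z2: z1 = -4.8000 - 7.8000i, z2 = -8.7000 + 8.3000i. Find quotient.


Conjugate of z2 = -8.7000 - 8.3000i
Numerator: (-4.8000 - 7.8000i)(-8.7000 - 8.3000i) = -22.9800 + 107.7000i
Denominator: (-8.7)^2 + 8.3^2 = 144.58
Result = (-22.9800 + 107.7000i)/144.58

-0.1589 + 0.7449i


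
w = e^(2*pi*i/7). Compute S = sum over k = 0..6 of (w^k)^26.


The roots are w_k = w^k with w = e^(2*pi*i/7), and (w^k)^26 = (w^26)^k.
So S = 1 + u + u^2 + ... + u^(6) with u = w^26.
26 = 3*7 + 5, so 26 is not a multiple of 7: u = (w^7)^3 * w^5 = w^5 ≠ 1 (w is a primitive 7th root), while u^7 = (w^7)^26 = 1.
Geometric series: S = (1 - u^7)/(1 - u) = (1 - 1)/(1 - u) = 0

S = 0


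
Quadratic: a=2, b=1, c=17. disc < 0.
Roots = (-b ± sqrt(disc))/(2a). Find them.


disc = 1^2 - 4*2*17 = 1 - 136 = -135
sqrt(|disc|) = sqrt(135) = 11.6190
Real part = -1/(2*2) = -0.2500
Imag part = 11.6190/(2*2) = 2.9047

-0.2500 ± 2.9047i


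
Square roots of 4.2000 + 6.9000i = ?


|z| = sqrt(17.64+47.61) = 8.0777
sqrt((|z|+a)/2) = sqrt((8.0777+4.2)/2) = sqrt(6.1389) = 2.4777
sqrt((|z|-a)/2) = sqrt((8.0777-4.2)/2) = sqrt(1.9389) = 1.3924

±(2.4777 + 1.3924i) i.e. 2.4777 + 1.3924i and -2.4777 - 1.3924i


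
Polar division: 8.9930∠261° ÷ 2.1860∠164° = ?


r = 8.9930 / 2.1860 = 4.1139
theta = 261° - 164° = 97° = 97° (mod 360)

4.1139 cis(97°)


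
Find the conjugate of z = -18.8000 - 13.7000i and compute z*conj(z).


z_bar = -18.8000 + 13.7000i
z*z_bar = (-18.8)^2 + (-13.7)^2 = 353.44 + 187.69 = 541.13

z_bar = -18.8000 + 13.7000i, z*z_bar = 541.13


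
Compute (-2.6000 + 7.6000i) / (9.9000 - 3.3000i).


Conjugate of z2 = 9.9000 + 3.3000i
Numerator: (-2.6000 + 7.6000i)(9.9000 + 3.3000i) = -50.8200 + 66.6600i
Denominator: 9.9^2 + (-3.3)^2 = 108.9
Result = (-50.8200 + 66.6600i)/108.9

-0.4667 + 0.6121i


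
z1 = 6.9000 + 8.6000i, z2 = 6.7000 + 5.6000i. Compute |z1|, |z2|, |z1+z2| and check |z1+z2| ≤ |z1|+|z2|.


|z1| = sqrt(6.9^2 + 8.6^2) = sqrt(121.57) = 11.0259
|z2| = sqrt(6.7^2 + 5.6^2) = sqrt(76.25) = 8.7321
z1+z2 = 13.6000 + 14.2000i
|z1+z2| = sqrt(386.6) = 19.6621
|z1|+|z2| = 11.0259 + 8.7321 = 19.7580

|z1+z2| = 19.6621 ≤ |z1|+|z2| = 19.7580 (verified)


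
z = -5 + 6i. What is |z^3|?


|z| = sqrt(25+36) = sqrt(61) = 7.8102
|z^3| = |z|^3 = (sqrt(61))^3 = 61*sqrt(61)

|z^3| = 61*sqrt(61) ≈ 476.4252


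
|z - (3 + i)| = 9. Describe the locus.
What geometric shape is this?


|z - z0| = r is a circle with center z0 and radius r.
Center = (3, 1), radius = 9

Circle with center (3, 1) and radius 9


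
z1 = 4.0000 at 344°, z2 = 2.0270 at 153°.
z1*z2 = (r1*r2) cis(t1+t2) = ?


r = 4.0000 * 2.0270 = 8.1080
theta = 344° + 153° = 497° = 137° (mod 360)

8.1080 cis(137°)


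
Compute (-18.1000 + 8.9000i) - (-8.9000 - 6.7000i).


Real: -18.1 + 8.9 = -9.2
Imag: 8.9 + 6.7 = 15.6

-9.2000 + 15.6000i


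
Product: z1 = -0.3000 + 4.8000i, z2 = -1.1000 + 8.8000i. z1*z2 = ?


Real = -0.3*(-1.1) - 4.8*8.8 = 0.33 - 42.24 = -41.91
Imag = -0.3*8.8 - (1.1)*4.8 = -2.64 - (5.28) = -7.92

-41.9100 - 7.9200i


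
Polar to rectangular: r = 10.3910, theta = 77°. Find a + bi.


a = 10.3910*cos(77°) = 10.3910*0.22495 = 2.3375
b = 10.3910*sin(77°) = 10.3910*0.97437 = 10.1247

2.3375 + 10.1247i


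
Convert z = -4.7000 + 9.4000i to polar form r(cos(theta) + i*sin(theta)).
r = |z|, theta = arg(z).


r = sqrt(22.09+88.36) = sqrt(110.45) = 10.5095
theta = atan2(9.4, -4.7) = 116.5651 degrees

r = 10.5095, theta = 116.5651 degrees


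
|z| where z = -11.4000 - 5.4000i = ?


|z| = sqrt((-11.4)^2 + (-5.4)^2) = sqrt(129.96 + 29.16) = sqrt(159.12) = 12.6143

|z| = 12.6143


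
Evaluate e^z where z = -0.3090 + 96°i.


e^-0.3090 = 0.7342
cos(96°) = -0.1045
sin(96°) = 0.9945
Real = 0.7342*(-0.1045) = -0.0767
Imag = 0.7342*0.9945 = 0.7302

-0.0767 + 0.7302i


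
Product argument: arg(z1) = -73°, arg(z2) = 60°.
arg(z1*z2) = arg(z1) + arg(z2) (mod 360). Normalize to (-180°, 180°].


arg(z1*z2) = -73° + 60° = -13°
Normalized to (-180°, 180°]: -13°

-13°
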